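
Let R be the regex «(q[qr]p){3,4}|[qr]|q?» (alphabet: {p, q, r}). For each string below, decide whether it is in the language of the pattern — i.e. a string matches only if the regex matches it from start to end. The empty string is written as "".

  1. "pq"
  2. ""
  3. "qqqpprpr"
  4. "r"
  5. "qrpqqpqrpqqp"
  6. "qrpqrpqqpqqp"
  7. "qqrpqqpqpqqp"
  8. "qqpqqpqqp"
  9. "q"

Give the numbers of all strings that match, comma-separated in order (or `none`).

2, 4, 5, 6, 8, 9

1 → no match
2 → match
3 → no match
4 → match
5 → match
6 → match
7 → no match
8 → match
9 → match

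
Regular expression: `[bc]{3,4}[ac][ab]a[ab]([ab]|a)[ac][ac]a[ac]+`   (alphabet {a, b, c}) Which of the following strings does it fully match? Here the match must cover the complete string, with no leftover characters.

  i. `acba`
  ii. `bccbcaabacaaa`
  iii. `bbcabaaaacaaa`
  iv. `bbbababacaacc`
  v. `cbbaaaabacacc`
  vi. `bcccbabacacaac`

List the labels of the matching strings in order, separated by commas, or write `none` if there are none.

i → no match
ii → match
iii → match
iv → match
v → match
vi → no match

ii, iii, iv, v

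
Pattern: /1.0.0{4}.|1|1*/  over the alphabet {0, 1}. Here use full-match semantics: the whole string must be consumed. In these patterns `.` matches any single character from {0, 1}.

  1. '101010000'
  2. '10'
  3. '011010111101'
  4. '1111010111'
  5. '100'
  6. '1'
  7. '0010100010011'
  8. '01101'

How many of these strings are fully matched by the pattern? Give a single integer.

1

1 → no match
2 → no match
3 → no match
4 → no match
5 → no match
6 → match
7 → no match
8 → no match
Total matched: 1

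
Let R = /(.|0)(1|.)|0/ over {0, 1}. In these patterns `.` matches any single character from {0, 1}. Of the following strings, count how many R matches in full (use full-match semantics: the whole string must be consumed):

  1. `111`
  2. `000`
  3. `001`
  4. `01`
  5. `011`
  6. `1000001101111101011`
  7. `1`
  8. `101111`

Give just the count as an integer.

1. `111` → no match
2. `000` → no match
3. `001` → no match
4. `01` → match
5. `011` → no match
6 → no match
7. `1` → no match
8. `101111` → no match
Total matched: 1

1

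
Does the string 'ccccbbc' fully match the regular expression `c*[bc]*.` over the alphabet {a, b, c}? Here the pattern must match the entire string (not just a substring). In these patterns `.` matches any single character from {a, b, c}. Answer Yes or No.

Yes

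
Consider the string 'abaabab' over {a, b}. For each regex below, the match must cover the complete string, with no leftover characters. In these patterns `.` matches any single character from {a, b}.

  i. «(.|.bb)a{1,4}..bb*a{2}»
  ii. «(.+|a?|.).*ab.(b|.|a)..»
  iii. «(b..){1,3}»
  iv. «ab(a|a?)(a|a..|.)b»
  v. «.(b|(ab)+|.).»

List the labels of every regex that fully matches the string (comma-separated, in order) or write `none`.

i → no match — must end with 'a'
ii → no match
iii → no match — must start with 'b'
iv → match
v → no match

iv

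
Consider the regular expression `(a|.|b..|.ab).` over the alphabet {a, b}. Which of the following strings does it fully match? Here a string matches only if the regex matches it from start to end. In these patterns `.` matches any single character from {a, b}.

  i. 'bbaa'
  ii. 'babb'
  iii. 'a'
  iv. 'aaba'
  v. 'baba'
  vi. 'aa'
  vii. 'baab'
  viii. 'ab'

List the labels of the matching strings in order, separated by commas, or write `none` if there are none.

i, ii, iv, v, vi, vii, viii

i → match
ii → match
iii → no match
iv → match
v → match
vi → match
vii → match
viii → match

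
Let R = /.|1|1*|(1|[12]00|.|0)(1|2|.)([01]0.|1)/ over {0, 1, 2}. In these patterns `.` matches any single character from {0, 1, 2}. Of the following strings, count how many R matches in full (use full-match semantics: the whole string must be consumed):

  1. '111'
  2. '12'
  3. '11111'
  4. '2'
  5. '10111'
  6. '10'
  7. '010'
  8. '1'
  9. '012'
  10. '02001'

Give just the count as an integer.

1 → match
2 → no match
3 → match
4 → match
5 → no match
6 → no match
7 → no match
8 → match
9 → no match
10 → match
Total matched: 5

5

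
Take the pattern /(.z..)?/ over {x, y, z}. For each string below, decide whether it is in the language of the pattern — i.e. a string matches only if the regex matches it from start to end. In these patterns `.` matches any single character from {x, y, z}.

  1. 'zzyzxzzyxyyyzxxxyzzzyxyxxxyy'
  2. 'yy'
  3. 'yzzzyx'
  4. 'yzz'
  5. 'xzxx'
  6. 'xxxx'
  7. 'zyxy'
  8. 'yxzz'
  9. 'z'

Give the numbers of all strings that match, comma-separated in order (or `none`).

1 → no match
2. 'yy' → no match
3. 'yzzzyx' → no match
4. 'yzz' → no match
5. 'xzxx' → match
6. 'xxxx' → no match
7. 'zyxy' → no match
8. 'yxzz' → no match
9. 'z' → no match

5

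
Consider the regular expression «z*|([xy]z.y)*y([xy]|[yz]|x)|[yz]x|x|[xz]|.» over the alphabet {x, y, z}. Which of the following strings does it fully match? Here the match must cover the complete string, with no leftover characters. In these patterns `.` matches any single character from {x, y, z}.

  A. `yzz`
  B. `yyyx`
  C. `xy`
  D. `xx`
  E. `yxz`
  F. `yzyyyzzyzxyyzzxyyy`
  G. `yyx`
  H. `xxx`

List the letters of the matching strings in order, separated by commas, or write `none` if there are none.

none

A → no match
B → no match
C → no match
D → no match
E → no match
F → no match
G → no match
H → no match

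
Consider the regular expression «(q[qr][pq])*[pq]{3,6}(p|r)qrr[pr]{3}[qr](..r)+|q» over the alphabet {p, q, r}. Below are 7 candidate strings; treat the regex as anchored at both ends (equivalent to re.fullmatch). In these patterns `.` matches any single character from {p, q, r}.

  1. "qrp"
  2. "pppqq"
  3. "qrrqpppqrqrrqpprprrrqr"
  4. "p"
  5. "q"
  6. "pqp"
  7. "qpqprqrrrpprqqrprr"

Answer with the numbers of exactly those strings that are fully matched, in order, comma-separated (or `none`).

1. "qrp" → no match
2. "pppqq" → no match
3 → no match
4. "p" → no match
5. "q" → match
6. "pqp" → no match
7 → match

5, 7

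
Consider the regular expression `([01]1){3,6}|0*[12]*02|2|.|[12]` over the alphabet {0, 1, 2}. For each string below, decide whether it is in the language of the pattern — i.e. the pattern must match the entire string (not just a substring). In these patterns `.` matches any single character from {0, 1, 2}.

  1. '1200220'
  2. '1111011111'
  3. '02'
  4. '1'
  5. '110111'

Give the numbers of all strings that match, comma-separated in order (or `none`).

1 → no match
2 → match
3 → match
4 → match
5 → match

2, 3, 4, 5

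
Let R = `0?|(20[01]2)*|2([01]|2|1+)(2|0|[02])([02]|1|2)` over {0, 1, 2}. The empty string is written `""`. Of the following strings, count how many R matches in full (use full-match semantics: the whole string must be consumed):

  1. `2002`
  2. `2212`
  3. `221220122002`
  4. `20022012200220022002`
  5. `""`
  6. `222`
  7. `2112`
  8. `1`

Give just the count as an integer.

1. `2002` → match
2. `2212` → no match
3. `221220122002` → no match
4 → match
5. `""` → match
6. `222` → no match
7. `2112` → no match
8. `1` → no match
Total matched: 3

3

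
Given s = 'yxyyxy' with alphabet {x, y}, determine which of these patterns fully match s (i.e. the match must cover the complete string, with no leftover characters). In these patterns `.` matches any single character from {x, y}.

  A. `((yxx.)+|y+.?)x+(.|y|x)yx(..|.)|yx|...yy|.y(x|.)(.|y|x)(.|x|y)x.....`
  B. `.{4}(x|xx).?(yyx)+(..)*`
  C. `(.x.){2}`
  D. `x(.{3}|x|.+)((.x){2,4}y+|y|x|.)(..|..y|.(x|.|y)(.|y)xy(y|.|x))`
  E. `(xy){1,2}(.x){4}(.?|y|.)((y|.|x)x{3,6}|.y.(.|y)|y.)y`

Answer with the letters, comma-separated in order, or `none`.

A, C

A → match
B → no match
C → match
D → no match — must start with 'x'
E → no match — must start with 'xy'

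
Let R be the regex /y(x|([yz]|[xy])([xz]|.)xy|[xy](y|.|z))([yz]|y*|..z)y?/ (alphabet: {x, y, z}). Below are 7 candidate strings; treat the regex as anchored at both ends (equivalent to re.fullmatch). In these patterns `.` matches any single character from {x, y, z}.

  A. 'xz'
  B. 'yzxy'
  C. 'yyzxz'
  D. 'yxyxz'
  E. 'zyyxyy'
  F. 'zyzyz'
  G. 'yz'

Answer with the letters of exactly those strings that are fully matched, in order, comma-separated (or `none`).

A → no match — must start with 'y'
B → no match
C → no match
D → match
E → no match — must start with 'y'
F → no match — must start with 'y'
G → no match

D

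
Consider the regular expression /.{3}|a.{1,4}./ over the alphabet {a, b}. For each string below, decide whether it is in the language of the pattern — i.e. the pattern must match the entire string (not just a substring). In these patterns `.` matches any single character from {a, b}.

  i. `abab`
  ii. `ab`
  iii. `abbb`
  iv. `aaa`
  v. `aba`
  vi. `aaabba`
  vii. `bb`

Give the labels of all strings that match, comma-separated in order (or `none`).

i, iii, iv, v, vi

i → match
ii → no match
iii → match
iv → match
v → match
vi → match
vii → no match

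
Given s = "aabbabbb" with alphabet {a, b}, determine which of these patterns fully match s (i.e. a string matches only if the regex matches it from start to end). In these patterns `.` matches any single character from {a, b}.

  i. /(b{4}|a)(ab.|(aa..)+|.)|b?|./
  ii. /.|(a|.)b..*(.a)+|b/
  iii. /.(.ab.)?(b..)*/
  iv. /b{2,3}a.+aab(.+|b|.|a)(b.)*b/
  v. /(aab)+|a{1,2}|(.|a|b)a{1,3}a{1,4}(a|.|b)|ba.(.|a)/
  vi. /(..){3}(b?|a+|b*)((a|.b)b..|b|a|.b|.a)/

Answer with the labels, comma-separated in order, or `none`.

i → no match
ii → no match
iii → no match
iv → no match — must start with "b"
v → no match
vi → match

vi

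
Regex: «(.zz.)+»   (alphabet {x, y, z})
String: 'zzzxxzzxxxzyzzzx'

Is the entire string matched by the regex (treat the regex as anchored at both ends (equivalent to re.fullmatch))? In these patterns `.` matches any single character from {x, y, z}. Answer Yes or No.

No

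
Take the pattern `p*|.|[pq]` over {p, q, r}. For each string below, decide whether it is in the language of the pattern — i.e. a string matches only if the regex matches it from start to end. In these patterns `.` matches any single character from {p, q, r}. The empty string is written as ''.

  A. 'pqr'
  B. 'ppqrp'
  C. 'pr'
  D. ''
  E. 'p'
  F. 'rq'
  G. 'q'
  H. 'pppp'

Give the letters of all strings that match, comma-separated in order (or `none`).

D, E, G, H

A → no match
B → no match
C → no match
D → match
E → match
F → no match
G → match
H → match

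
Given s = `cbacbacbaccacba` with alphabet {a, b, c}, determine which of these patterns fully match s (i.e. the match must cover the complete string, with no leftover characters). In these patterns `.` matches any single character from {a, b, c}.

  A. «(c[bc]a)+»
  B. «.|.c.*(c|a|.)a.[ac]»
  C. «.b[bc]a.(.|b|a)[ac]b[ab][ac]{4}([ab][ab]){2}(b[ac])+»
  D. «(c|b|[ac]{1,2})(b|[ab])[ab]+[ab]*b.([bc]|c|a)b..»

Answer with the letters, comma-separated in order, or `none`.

A → match
B → no match
C → no match
D → no match

A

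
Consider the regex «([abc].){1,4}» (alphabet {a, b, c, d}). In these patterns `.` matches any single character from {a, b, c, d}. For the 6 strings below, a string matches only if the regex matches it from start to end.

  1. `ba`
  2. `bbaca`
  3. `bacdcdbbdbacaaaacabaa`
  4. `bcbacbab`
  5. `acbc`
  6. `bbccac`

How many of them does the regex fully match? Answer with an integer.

1 → match
2 → no match
3 → no match
4 → match
5 → match
6 → match
Total matched: 4

4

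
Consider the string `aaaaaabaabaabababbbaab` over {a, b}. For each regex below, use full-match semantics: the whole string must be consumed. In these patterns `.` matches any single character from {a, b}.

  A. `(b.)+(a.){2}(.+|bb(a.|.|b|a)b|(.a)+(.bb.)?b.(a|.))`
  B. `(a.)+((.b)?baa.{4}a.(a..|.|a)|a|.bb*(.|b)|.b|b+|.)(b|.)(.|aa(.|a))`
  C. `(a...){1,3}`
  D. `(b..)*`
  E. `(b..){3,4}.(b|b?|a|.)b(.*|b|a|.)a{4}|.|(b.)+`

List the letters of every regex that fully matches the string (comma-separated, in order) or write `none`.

B

A → no match — must start with `b`
B → match
C → no match
D → no match
E → no match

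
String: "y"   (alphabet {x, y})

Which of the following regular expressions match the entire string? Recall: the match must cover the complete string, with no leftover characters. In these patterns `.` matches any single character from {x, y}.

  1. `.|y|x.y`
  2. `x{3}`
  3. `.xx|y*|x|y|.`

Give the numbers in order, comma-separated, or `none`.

1 → match
2 → no match — must start with "x"
3 → match

1, 3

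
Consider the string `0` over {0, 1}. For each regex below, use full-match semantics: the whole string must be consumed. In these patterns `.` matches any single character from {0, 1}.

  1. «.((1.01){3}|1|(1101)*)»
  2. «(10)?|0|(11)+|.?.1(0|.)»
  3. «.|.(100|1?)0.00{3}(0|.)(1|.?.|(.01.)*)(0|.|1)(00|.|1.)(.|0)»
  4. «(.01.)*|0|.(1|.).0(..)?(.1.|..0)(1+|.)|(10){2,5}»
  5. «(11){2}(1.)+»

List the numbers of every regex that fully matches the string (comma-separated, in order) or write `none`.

1 → match
2 → match
3 → match
4 → match
5 → no match — must start with `11`

1, 2, 3, 4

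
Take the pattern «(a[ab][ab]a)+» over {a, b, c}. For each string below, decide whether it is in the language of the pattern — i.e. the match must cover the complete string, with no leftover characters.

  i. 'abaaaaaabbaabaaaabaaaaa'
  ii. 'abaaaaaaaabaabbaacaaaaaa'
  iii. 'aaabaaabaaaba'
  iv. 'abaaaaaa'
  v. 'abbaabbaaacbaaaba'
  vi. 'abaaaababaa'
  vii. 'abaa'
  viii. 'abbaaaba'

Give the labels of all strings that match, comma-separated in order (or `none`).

i → no match
ii → no match
iii → no match
iv. 'abaaaaaa' → match
v → no match
vi. 'abaaaababaa' → no match
vii. 'abaa' → match
viii. 'abbaaaba' → match

iv, vii, viii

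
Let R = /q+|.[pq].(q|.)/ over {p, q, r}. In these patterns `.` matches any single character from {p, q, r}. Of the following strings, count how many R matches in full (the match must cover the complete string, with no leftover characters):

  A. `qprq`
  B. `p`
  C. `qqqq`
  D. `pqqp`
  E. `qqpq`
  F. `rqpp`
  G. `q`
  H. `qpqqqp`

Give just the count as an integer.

A → match
B → no match
C → match
D → match
E → match
F → match
G → match
H → no match
Total matched: 6

6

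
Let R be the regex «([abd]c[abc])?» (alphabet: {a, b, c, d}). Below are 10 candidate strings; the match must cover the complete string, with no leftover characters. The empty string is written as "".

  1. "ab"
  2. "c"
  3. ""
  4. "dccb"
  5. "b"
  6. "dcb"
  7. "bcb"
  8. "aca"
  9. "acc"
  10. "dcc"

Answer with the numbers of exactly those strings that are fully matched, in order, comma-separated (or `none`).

1. "ab" → no match
2. "c" → no match
3. "" → match
4. "dccb" → no match
5. "b" → no match
6. "dcb" → match
7. "bcb" → match
8. "aca" → match
9. "acc" → match
10. "dcc" → match

3, 6, 7, 8, 9, 10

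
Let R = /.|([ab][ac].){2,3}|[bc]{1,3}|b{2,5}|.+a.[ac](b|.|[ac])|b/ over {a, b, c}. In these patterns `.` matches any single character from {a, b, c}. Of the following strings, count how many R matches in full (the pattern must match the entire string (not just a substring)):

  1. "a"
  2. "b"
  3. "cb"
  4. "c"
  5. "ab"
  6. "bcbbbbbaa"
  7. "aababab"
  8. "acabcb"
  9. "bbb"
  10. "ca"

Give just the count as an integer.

1. "a" → match
2. "b" → match
3. "cb" → match
4. "c" → match
5. "ab" → no match
6. "bcbbbbbaa" → no match
7. "aababab" → match
8. "acabcb" → match
9. "bbb" → match
10. "ca" → no match
Total matched: 7

7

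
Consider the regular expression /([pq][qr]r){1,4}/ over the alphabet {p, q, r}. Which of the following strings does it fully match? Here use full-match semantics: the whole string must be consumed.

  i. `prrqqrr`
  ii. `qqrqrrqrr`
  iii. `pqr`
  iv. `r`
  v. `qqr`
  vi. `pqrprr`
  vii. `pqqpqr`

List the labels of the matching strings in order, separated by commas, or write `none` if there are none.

i → no match
ii → match
iii → match
iv → no match
v → match
vi → match
vii → no match

ii, iii, v, vi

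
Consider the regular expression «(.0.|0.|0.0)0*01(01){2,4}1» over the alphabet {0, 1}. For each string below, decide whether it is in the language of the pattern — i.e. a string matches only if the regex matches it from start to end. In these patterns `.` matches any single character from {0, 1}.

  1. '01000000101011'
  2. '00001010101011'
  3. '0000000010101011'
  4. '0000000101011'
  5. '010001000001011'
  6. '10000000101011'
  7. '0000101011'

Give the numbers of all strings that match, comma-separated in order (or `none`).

1 → match
2 → match
3 → match
4 → match
5 → no match
6 → match
7 → match

1, 2, 3, 4, 6, 7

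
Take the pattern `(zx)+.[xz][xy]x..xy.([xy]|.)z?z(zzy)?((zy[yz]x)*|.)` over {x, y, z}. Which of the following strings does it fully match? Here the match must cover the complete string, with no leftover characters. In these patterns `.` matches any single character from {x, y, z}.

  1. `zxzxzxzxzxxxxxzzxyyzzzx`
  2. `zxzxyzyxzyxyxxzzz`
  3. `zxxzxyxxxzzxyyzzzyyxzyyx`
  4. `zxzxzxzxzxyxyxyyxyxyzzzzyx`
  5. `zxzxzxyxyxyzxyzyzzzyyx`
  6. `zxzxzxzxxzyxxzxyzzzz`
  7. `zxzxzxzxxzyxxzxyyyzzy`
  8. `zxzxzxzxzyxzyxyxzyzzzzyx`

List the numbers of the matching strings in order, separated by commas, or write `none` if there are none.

1, 2, 4, 5, 6, 7

1 → match
2 → match
3 → no match
4 → match
5 → match
6 → match
7 → match
8 → no match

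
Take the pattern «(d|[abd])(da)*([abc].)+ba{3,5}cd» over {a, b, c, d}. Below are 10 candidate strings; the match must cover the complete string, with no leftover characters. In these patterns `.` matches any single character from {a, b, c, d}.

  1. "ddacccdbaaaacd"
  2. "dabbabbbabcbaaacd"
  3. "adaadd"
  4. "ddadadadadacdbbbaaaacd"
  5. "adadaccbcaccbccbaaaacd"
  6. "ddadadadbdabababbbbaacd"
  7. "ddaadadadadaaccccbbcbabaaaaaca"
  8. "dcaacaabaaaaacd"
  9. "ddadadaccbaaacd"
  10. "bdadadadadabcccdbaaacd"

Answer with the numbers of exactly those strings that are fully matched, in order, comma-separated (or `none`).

1 → match
2 → match
3. "adaadd" → no match — must end with "acd"
4 → match
5 → match
6 → no match
7 → no match — must end with "acd"
8 → match
9 → match
10 → no match

1, 2, 4, 5, 8, 9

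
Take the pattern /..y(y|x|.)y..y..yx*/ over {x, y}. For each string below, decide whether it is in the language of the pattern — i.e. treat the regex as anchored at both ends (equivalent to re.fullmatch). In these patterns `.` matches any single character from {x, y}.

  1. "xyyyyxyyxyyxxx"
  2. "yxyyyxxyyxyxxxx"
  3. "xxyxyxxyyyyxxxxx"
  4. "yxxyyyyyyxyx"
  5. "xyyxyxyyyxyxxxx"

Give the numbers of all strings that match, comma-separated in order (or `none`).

1 → match
2 → match
3 → match
4 → no match
5 → match

1, 2, 3, 5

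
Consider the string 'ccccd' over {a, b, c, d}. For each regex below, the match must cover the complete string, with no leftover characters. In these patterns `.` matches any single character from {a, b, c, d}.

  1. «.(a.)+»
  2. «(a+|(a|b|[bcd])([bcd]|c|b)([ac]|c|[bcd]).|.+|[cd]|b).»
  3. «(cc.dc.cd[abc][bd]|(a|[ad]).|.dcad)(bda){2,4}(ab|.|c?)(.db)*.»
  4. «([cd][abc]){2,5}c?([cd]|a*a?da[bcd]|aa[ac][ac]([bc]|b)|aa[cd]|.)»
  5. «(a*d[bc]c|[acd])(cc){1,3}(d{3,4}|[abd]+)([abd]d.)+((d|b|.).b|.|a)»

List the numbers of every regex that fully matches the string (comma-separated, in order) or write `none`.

1 → no match
2 → match
3 → no match
4 → match
5 → no match

2, 4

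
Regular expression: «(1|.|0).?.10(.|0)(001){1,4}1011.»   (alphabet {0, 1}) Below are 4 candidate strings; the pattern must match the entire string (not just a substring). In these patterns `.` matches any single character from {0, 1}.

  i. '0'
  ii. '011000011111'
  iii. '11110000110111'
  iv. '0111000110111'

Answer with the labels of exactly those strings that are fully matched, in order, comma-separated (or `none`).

iii

i → no match
ii → no match
iii → match
iv → no match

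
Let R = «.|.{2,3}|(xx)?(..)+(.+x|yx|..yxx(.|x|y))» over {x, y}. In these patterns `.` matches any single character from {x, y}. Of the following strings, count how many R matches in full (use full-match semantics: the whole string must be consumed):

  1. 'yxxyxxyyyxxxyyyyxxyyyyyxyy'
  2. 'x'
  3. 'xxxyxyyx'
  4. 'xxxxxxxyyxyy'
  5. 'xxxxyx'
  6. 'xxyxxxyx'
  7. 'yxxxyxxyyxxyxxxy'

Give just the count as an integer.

1 → no match
2. 'x' → match
3. 'xxxyxyyx' → match
4. 'xxxxxxxyyxyy' → no match
5. 'xxxxyx' → match
6. 'xxyxxxyx' → match
7 → no match
Total matched: 4

4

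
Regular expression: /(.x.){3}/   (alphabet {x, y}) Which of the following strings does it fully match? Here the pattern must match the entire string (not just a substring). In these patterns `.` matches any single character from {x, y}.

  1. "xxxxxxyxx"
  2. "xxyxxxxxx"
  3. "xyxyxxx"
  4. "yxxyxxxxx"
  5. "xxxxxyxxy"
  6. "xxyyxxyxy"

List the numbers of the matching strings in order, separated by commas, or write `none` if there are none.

1, 2, 4, 5, 6

1 → match
2 → match
3 → no match
4 → match
5 → match
6 → match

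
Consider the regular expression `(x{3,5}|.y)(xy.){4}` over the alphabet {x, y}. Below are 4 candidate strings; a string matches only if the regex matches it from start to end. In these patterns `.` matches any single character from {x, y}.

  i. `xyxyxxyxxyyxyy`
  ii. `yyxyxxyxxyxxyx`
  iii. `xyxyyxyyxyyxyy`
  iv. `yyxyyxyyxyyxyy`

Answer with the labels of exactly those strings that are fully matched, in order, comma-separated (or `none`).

i, ii, iii, iv

i → match
ii → match
iii → match
iv → match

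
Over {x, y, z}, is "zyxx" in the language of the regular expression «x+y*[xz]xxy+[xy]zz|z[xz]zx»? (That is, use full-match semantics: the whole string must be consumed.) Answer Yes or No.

No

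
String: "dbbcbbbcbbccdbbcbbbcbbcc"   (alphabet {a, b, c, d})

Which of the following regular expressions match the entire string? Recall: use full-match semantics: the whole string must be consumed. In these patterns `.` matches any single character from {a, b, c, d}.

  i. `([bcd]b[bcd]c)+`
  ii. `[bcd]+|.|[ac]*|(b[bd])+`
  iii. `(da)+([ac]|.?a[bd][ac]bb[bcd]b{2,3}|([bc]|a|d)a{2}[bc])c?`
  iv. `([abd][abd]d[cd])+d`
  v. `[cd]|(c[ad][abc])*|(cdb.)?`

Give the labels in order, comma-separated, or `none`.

i, ii

i → match
ii → match
iii → no match — must start with "da"
iv → no match — must end with "d"
v → no match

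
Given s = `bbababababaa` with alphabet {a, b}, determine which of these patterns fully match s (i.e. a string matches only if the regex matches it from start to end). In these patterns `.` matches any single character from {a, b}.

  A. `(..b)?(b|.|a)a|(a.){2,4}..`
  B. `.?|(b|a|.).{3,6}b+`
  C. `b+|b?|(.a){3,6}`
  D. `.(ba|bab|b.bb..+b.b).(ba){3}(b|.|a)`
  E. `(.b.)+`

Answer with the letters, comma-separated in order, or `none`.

D

A → no match
B → no match
C → no match
D → match
E → no match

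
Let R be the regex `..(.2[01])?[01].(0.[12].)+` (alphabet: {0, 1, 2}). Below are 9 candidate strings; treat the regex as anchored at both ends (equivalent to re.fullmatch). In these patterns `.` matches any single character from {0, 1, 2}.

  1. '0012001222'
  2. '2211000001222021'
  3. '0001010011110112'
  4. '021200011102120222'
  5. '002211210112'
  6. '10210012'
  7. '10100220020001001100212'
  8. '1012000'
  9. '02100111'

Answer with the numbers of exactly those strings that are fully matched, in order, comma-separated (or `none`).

1. '0012001222' → no match
2 → no match
3 → no match
4 → no match
5. '002211210112' → no match
6. '10210012' → no match
7 → no match
8. '1012000' → no match
9. '02100111' → match

9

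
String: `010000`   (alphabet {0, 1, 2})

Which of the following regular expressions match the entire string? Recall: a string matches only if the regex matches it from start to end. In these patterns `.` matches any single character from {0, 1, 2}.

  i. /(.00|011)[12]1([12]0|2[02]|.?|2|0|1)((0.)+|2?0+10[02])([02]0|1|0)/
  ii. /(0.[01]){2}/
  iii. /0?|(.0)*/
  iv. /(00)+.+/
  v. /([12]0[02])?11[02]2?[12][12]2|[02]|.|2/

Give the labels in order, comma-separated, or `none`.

i → no match
ii → match
iii → no match
iv → no match — must start with `00`
v → no match

ii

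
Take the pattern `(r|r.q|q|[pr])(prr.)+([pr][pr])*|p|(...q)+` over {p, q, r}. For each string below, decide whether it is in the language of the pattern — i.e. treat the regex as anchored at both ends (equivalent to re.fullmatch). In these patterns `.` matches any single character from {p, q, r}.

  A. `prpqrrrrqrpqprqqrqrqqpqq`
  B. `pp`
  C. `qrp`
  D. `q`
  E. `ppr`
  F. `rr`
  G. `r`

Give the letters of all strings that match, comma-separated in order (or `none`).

none

A → no match
B → no match
C → no match
D → no match
E → no match
F → no match
G → no match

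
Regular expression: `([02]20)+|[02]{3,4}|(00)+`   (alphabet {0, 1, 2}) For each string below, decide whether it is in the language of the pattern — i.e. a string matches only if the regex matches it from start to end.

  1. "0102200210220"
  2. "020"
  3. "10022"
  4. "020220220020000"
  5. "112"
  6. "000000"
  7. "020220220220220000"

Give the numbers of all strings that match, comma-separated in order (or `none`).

2, 6

1 → no match
2. "020" → match
3. "10022" → no match
4 → no match
5. "112" → no match
6. "000000" → match
7 → no match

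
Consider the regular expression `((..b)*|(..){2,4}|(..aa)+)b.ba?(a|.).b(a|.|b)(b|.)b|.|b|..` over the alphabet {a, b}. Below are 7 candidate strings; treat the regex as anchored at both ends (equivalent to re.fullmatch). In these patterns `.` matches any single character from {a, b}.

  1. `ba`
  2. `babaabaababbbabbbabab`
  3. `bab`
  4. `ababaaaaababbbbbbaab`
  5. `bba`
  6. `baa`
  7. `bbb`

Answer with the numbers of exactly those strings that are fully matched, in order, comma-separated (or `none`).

1. `ba` → match
2 → no match
3. `bab` → no match
4 → no match
5. `bba` → no match
6. `baa` → no match
7. `bbb` → no match

1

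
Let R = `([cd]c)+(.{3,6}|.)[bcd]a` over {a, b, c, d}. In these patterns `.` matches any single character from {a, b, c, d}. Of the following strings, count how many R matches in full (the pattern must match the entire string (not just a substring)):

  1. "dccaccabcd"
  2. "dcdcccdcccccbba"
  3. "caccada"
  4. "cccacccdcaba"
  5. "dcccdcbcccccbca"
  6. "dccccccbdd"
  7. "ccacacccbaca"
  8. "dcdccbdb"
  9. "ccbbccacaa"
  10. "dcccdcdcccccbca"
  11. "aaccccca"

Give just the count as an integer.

2

1 → no match — must end with "a"
2 → match
3 → no match
4 → no match
5 → no match
6 → no match — must end with "a"
7 → no match
8 → no match — must end with "a"
9 → no match
10 → match
11 → no match
Total matched: 2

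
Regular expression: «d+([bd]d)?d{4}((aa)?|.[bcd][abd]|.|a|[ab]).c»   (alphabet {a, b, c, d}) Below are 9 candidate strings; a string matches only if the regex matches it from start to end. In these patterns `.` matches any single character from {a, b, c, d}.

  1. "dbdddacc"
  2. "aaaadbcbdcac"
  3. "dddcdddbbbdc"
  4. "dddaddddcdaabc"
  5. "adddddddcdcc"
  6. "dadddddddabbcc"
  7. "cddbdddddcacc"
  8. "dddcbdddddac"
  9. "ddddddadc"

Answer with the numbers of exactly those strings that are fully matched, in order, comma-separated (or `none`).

1. "dbdddacc" → no match
2. "aaaadbcbdcac" → no match — must start with "d"
3. "dddcdddbbbdc" → no match
4 → no match
5. "adddddddcdcc" → no match — must start with "d"
6 → no match
7 → no match — must start with "d"
8. "dddcbdddddac" → no match
9. "ddddddadc" → match

9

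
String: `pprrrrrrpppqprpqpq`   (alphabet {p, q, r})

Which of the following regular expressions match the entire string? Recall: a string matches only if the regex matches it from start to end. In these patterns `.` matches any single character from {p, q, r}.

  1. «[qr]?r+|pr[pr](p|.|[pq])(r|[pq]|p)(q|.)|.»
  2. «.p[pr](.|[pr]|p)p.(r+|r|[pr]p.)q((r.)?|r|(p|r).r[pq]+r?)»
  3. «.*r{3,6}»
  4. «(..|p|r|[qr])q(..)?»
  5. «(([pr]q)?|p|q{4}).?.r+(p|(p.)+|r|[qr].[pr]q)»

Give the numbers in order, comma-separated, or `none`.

1 → no match
2 → no match
3 → no match — must end with `r`
4 → no match
5 → match

5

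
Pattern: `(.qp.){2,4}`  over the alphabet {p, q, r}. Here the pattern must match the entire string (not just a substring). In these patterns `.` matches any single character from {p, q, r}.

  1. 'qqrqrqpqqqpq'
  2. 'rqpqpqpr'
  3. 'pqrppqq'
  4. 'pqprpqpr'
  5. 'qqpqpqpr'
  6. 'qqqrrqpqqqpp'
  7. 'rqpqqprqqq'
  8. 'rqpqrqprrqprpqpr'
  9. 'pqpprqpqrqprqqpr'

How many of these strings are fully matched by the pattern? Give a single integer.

1. 'qqrqrqpqqqpq' → no match
2. 'rqpqpqpr' → match
3. 'pqrppqq' → no match
4. 'pqprpqpr' → match
5. 'qqpqpqpr' → match
6. 'qqqrrqpqqqpp' → no match
7. 'rqpqqprqqq' → no match
8 → match
9 → match
Total matched: 5

5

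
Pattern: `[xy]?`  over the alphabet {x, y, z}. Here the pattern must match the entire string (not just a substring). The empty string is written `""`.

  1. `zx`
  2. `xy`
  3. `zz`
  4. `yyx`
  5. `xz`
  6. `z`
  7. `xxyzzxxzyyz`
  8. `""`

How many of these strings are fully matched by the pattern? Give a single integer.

1

1 → no match
2 → no match
3 → no match
4 → no match
5 → no match
6 → no match
7 → no match
8 → match
Total matched: 1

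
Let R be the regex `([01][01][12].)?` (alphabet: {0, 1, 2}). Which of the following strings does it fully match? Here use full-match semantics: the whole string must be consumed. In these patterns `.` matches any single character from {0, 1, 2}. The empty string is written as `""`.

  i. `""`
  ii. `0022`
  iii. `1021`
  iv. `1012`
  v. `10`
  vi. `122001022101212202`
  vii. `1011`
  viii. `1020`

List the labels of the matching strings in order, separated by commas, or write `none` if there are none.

i → match
ii → match
iii → match
iv → match
v → no match
vi → no match
vii → match
viii → match

i, ii, iii, iv, vii, viii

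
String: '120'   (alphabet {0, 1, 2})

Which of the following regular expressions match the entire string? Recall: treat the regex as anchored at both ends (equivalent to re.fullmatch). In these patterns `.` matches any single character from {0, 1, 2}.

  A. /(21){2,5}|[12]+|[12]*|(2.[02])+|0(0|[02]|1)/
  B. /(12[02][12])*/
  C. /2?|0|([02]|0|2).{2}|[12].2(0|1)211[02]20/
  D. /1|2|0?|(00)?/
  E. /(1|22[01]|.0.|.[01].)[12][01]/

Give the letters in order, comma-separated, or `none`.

A → no match
B → no match
C → no match
D → no match
E → match

E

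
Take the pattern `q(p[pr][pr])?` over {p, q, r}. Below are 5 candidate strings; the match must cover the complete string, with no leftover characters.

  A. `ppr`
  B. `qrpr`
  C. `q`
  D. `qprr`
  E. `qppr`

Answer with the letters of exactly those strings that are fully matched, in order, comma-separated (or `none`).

C, D, E

A → no match — must start with `q`
B → no match
C → match
D → match
E → match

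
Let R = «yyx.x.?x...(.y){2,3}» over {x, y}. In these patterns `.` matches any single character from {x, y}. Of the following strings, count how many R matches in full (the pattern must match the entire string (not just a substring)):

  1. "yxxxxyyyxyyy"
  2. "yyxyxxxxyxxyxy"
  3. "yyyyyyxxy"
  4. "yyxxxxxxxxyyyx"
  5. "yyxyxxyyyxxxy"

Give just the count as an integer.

1

1 → no match — must start with "yyx"
2 → match
3 → no match — must start with "yyx"
4 → no match — must end with "y"
5 → no match
Total matched: 1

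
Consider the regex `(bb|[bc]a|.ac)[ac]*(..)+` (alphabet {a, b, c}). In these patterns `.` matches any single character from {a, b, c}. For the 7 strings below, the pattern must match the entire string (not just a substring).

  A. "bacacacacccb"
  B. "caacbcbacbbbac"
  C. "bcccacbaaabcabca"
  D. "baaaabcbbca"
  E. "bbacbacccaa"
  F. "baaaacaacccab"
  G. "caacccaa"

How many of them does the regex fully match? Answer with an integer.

6

A → match
B → match
C → no match
D → match
E → match
F → match
G → match
Total matched: 6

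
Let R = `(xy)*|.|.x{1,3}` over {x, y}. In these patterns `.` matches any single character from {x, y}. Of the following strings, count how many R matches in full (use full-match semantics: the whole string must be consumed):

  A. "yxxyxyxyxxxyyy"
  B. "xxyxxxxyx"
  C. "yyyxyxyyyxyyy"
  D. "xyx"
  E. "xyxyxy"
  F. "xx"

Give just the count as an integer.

2

A → no match
B → no match
C → no match
D → no match
E → match
F → match
Total matched: 2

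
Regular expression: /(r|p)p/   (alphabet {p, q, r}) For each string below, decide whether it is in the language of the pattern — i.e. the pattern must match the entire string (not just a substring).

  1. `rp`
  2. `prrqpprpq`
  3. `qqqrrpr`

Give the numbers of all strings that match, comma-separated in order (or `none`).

1 → match
2 → no match — must end with `p`
3 → no match — must end with `p`

1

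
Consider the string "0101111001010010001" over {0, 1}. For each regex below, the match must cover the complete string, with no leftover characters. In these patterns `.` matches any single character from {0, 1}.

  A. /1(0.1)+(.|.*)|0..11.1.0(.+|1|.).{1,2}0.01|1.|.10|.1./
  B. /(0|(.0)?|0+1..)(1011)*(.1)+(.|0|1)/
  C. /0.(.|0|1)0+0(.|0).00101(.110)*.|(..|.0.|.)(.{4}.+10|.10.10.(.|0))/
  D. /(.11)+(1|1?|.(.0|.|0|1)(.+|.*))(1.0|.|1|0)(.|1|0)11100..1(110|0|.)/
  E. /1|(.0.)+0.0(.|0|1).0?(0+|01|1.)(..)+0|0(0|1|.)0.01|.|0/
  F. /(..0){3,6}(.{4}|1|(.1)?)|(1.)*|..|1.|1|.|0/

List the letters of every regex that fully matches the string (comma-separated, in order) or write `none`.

A

A → match
B → no match
C → no match
D → no match
E → no match
F → no match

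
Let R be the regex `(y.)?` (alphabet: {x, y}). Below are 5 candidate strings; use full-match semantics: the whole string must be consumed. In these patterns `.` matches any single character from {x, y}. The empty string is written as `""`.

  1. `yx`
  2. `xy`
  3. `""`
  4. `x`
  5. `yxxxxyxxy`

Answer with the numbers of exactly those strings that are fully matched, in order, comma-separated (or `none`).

1, 3

1 → match
2 → no match
3 → match
4 → no match
5 → no match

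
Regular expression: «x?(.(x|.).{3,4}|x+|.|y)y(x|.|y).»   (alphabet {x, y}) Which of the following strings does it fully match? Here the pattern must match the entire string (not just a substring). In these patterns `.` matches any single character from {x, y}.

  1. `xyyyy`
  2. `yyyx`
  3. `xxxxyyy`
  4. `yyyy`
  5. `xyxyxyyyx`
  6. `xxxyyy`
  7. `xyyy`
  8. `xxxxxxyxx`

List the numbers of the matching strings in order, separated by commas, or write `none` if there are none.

1 → match
2 → match
3 → match
4 → match
5 → match
6 → match
7 → match
8 → match

1, 2, 3, 4, 5, 6, 7, 8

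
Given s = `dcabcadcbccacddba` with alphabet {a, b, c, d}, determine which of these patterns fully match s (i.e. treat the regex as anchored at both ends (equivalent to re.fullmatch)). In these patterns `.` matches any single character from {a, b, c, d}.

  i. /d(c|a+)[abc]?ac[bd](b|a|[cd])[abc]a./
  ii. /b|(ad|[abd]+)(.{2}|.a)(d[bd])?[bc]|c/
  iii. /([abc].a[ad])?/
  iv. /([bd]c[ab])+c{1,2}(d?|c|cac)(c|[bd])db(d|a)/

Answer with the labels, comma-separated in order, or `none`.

iv

i → no match
ii → no match
iii → no match
iv → match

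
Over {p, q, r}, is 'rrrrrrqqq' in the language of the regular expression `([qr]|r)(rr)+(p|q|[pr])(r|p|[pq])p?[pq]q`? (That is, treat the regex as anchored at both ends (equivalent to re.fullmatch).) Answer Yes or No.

Yes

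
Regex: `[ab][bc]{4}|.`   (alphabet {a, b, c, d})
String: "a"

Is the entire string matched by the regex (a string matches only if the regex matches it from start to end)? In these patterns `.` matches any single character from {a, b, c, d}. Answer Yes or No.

Yes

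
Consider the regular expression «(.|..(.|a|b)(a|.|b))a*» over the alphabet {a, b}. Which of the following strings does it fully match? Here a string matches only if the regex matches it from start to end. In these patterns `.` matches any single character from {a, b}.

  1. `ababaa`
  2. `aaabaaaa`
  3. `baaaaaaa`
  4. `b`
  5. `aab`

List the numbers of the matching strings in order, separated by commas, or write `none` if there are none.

1, 2, 3, 4

1 → match
2 → match
3 → match
4 → match
5 → no match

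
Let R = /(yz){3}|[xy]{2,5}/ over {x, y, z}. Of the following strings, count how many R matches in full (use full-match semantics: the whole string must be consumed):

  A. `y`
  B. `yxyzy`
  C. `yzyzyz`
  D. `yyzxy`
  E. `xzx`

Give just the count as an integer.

A → no match
B → no match
C → match
D → no match
E → no match
Total matched: 1

1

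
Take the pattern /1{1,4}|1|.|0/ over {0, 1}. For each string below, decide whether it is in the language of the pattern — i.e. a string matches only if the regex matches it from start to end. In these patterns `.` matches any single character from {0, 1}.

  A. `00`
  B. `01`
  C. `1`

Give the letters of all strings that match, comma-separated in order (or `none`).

A. `00` → no match
B. `01` → no match
C. `1` → match

C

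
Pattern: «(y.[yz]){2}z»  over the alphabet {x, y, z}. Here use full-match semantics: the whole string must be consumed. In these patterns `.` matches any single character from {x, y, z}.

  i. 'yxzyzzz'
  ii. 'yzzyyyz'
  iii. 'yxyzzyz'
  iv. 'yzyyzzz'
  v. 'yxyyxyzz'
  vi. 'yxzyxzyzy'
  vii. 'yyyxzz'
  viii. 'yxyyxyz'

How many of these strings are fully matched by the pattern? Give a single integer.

i → match
ii → match
iii → no match
iv → match
v → no match
vi → no match — must end with 'z'
vii → no match
viii → match
Total matched: 4

4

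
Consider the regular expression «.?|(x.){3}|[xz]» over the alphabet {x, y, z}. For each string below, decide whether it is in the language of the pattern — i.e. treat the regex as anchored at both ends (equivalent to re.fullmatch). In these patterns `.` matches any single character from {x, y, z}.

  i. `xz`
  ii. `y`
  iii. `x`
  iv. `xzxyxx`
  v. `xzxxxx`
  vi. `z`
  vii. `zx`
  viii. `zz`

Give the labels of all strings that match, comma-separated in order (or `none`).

ii, iii, iv, v, vi

i → no match
ii → match
iii → match
iv → match
v → match
vi → match
vii → no match
viii → no match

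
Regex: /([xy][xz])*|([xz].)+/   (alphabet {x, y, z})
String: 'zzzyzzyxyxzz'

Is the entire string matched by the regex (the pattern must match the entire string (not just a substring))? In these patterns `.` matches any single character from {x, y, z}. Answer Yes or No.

No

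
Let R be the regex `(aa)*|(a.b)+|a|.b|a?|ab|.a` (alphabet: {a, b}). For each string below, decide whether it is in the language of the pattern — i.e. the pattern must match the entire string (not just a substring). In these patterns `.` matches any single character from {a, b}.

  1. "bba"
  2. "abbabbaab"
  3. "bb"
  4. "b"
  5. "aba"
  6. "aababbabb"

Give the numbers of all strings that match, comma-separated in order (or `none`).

1 → no match
2 → match
3 → match
4 → no match
5 → no match
6 → match

2, 3, 6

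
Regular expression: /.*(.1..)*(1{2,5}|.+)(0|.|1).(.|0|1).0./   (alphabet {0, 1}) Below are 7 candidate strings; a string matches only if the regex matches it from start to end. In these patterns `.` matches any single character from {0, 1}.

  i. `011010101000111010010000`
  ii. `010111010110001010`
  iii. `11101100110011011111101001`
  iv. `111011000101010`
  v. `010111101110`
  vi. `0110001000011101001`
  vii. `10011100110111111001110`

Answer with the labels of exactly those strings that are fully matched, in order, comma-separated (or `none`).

i → match
ii → no match
iii → match
iv → no match
v → no match
vi → match
vii → no match

i, iii, vi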